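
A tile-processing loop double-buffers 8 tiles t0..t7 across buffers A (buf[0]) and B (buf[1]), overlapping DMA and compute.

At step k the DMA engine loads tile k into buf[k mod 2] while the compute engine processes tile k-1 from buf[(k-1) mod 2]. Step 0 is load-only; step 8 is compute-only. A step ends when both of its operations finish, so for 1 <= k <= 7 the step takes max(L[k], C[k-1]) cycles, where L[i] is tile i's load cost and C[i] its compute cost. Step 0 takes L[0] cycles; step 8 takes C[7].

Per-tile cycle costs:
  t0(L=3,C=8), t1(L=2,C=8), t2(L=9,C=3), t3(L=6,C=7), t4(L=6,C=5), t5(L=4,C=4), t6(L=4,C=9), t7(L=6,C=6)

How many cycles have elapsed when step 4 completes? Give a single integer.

end_cycle[4] = 33

[0] DMA t0→A (3c) ∥ CU idle ⇒ 3c, clock 3
[1] DMA t1→B (2c) ∥ CU A:t0 (8c) ⇒ 8c, clock 11
[2] DMA t2→A (9c) ∥ CU B:t1 (8c) ⇒ 9c, clock 20
[3] DMA t3→B (6c) ∥ CU A:t2 (3c) ⇒ 6c, clock 26
[4] DMA t4→A (6c) ∥ CU B:t3 (7c) ⇒ 7c, clock 33
[5] DMA t5→B (4c) ∥ CU A:t4 (5c) ⇒ 5c, clock 38
[6] DMA t6→A (4c) ∥ CU B:t5 (4c) ⇒ 4c, clock 42
[7] DMA t7→B (6c) ∥ CU A:t6 (9c) ⇒ 9c, clock 51
[8] DMA idle ∥ CU B:t7 (6c) ⇒ 6c, clock 57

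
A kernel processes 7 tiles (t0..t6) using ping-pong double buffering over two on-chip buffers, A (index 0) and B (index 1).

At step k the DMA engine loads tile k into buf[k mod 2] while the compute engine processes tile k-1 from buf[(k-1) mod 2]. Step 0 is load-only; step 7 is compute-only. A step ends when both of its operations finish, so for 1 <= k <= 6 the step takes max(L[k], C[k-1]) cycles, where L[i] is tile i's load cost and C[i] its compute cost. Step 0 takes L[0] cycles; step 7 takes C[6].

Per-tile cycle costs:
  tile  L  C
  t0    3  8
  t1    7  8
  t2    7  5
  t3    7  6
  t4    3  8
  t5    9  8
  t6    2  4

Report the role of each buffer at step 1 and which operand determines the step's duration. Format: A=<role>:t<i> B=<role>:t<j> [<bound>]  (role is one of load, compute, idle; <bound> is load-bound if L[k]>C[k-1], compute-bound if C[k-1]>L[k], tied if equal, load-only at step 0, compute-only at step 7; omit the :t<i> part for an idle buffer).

step 1: A=compute:t0 B=load:t1 [compute-bound]

step 0: L[0]=3 → dur=3, Σ=3 | A=load:t0 B=idle [load-only]
step 1: L[1]=7 C[0]=8 → dur=8, Σ=11 | A=compute:t0 B=load:t1 [compute-bound]
step 2: L[2]=7 C[1]=8 → dur=8, Σ=19 | A=load:t2 B=compute:t1 [compute-bound]
step 3: L[3]=7 C[2]=5 → dur=7, Σ=26 | A=compute:t2 B=load:t3 [load-bound]
step 4: L[4]=3 C[3]=6 → dur=6, Σ=32 | A=load:t4 B=compute:t3 [compute-bound]
step 5: L[5]=9 C[4]=8 → dur=9, Σ=41 | A=compute:t4 B=load:t5 [load-bound]
step 6: L[6]=2 C[5]=8 → dur=8, Σ=49 | A=load:t6 B=compute:t5 [compute-bound]
step 7: C[6]=4 → dur=4, Σ=53 | A=compute:t6 B=idle [compute-only]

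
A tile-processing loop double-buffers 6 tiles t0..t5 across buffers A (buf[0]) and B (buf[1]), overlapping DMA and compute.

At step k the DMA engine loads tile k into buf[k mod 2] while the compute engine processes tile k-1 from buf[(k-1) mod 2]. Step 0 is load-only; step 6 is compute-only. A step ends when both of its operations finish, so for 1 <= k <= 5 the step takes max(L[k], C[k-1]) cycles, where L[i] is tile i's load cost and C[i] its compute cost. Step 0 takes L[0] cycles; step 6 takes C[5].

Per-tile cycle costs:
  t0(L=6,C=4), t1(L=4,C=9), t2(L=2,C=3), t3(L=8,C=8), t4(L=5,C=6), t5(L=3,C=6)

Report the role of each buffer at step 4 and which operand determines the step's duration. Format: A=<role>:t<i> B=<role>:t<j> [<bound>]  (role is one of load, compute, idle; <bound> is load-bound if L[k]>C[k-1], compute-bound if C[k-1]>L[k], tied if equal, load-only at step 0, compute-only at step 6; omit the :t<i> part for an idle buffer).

k=0 load=t0/6c comp=- wait=6 total=6
k=1 load=t1/4c comp=t0/4c wait=4 total=10
k=2 load=t2/2c comp=t1/9c wait=9 total=19
k=3 load=t3/8c comp=t2/3c wait=8 total=27
k=4 load=t4/5c comp=t3/8c wait=8 total=35
k=5 load=t5/3c comp=t4/6c wait=6 total=41
k=6 load=- comp=t5/6c wait=6 total=47

step 4: A=load:t4 B=compute:t3 [compute-bound]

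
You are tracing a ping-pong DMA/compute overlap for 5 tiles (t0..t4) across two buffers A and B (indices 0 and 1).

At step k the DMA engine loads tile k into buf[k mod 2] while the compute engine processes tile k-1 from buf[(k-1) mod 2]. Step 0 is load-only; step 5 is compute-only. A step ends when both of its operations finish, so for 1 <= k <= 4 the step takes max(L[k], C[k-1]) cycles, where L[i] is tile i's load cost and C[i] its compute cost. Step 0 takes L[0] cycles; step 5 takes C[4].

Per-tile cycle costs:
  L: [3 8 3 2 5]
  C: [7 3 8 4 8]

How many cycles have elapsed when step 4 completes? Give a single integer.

end_cycle[4] = 27

  0. 3=3c; end=3; A:t0 B:-
  1. max(8,7)=8c; end=11; A:t0 B:t1
  2. max(3,3)=3c; end=14; A:t2 B:t1
  3. max(2,8)=8c; end=22; A:t2 B:t3
  4. max(5,4)=5c; end=27; A:t4 B:t3
  5. 8=8c; end=35; A:t4 B:t3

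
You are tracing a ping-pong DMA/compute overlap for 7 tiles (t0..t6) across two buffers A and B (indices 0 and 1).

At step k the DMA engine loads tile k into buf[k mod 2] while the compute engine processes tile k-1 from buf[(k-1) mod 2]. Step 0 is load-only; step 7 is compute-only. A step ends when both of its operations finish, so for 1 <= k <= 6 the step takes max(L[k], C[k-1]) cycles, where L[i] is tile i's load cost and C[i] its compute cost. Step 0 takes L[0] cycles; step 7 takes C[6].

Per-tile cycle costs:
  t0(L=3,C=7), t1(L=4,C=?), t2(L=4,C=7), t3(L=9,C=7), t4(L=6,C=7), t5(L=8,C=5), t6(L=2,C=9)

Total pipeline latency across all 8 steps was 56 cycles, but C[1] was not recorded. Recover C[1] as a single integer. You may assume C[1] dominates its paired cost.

step 0: dur = L[0]=3 = 3
step 1: dur = max(L[1]=4, C[0]=7) = 7
step 2: dur = max(L[2]=4, C[1]=?) = C[1]  (unknown; binding)
step 3: dur = max(L[3]=9, C[2]=7) = 9
step 4: dur = max(L[4]=6, C[3]=7) = 7
step 5: dur = max(L[5]=8, C[4]=7) = 8
step 6: dur = max(L[6]=2, C[5]=5) = 5
step 7: dur = C[6]=9 = 9
sum of known step durations = 48
dur[2] = total - known = 56 - 48 = 8
C[1] is the binding max in step 2, so C[1] = dur[2] = 8

C[1] = 8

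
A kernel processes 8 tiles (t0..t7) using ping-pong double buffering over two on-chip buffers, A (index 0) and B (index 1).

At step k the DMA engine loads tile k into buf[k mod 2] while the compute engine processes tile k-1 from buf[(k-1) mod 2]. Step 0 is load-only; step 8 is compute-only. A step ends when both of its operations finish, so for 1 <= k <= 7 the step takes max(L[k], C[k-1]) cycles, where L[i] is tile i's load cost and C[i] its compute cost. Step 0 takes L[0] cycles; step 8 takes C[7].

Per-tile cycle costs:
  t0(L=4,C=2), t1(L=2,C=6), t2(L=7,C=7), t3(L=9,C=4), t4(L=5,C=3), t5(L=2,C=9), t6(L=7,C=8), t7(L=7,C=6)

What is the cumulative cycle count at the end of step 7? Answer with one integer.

end_cycle[7] = 47

[0] DMA t0→A (4c) ∥ CU idle ⇒ 4c, clock 4
[1] DMA t1→B (2c) ∥ CU A:t0 (2c) ⇒ 2c, clock 6
[2] DMA t2→A (7c) ∥ CU B:t1 (6c) ⇒ 7c, clock 13
[3] DMA t3→B (9c) ∥ CU A:t2 (7c) ⇒ 9c, clock 22
[4] DMA t4→A (5c) ∥ CU B:t3 (4c) ⇒ 5c, clock 27
[5] DMA t5→B (2c) ∥ CU A:t4 (3c) ⇒ 3c, clock 30
[6] DMA t6→A (7c) ∥ CU B:t5 (9c) ⇒ 9c, clock 39
[7] DMA t7→B (7c) ∥ CU A:t6 (8c) ⇒ 8c, clock 47
[8] DMA idle ∥ CU B:t7 (6c) ⇒ 6c, clock 53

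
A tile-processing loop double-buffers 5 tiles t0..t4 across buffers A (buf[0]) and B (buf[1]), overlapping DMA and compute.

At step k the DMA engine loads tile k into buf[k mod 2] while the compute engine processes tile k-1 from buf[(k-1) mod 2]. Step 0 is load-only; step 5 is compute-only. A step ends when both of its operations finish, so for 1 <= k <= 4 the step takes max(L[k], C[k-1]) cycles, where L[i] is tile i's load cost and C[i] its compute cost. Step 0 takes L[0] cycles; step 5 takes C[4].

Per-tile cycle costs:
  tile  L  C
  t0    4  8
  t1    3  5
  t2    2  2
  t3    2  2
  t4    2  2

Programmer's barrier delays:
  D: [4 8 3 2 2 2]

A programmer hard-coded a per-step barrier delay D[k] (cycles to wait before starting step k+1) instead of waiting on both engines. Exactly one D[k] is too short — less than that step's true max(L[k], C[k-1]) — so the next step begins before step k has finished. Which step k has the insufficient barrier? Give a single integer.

hazard at step 2

[0] required=L[0]=4=4 vs D=4 ok
[1] required=max(L[1]=3,C[0]=8)=8 vs D=8 ok
[2] required=max(L[2]=2,C[1]=5)=5 vs D=3 SHORT
[3] required=max(L[3]=2,C[2]=2)=2 vs D=2 ok
[4] required=max(L[4]=2,C[3]=2)=2 vs D=2 ok
[5] required=C[4]=2=2 vs D=2 ok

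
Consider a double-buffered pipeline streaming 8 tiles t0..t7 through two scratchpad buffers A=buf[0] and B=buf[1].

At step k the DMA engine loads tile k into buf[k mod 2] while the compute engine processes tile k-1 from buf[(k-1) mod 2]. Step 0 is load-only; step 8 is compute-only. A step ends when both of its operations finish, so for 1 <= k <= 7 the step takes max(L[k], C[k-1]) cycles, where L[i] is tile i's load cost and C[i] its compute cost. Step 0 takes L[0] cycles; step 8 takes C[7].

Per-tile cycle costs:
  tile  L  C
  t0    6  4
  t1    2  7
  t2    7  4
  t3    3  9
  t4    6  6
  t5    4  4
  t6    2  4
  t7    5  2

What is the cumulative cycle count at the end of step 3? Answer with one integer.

k=0 load=t0/6c comp=- wait=6 total=6
k=1 load=t1/2c comp=t0/4c wait=4 total=10
k=2 load=t2/7c comp=t1/7c wait=7 total=17
k=3 load=t3/3c comp=t2/4c wait=4 total=21
k=4 load=t4/6c comp=t3/9c wait=9 total=30
k=5 load=t5/4c comp=t4/6c wait=6 total=36
k=6 load=t6/2c comp=t5/4c wait=4 total=40
k=7 load=t7/5c comp=t6/4c wait=5 total=45
k=8 load=- comp=t7/2c wait=2 total=47

end_cycle[3] = 21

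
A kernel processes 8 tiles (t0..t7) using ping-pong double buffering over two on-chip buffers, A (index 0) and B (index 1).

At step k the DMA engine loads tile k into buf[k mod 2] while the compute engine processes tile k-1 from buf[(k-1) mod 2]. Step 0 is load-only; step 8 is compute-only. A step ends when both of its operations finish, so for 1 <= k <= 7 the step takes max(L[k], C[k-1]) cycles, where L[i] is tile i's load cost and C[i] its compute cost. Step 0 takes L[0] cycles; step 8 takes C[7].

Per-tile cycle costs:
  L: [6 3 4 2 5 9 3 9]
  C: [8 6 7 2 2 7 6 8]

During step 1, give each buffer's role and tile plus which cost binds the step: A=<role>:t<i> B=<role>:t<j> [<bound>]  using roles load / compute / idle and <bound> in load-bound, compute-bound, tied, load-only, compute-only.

step 1: A=compute:t0 B=load:t1 [compute-bound]

[0] DMA t0→A (6c) ∥ CU idle ⇒ 6c, clock 6
[1] DMA t1→B (3c) ∥ CU A:t0 (8c) ⇒ 8c, clock 14
[2] DMA t2→A (4c) ∥ CU B:t1 (6c) ⇒ 6c, clock 20
[3] DMA t3→B (2c) ∥ CU A:t2 (7c) ⇒ 7c, clock 27
[4] DMA t4→A (5c) ∥ CU B:t3 (2c) ⇒ 5c, clock 32
[5] DMA t5→B (9c) ∥ CU A:t4 (2c) ⇒ 9c, clock 41
[6] DMA t6→A (3c) ∥ CU B:t5 (7c) ⇒ 7c, clock 48
[7] DMA t7→B (9c) ∥ CU A:t6 (6c) ⇒ 9c, clock 57
[8] DMA idle ∥ CU B:t7 (8c) ⇒ 8c, clock 65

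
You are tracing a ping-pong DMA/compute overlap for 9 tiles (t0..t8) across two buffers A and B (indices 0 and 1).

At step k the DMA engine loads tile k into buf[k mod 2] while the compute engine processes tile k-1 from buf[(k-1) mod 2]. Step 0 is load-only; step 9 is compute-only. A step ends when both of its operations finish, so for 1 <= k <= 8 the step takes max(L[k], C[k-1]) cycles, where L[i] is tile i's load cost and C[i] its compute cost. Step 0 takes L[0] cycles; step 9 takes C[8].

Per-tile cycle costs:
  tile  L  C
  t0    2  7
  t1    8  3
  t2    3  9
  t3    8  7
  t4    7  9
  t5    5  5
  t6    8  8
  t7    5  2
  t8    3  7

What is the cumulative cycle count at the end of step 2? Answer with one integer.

end_cycle[2] = 13

[0] DMA t0→A (2c) ∥ CU idle ⇒ 2c, clock 2
[1] DMA t1→B (8c) ∥ CU A:t0 (7c) ⇒ 8c, clock 10
[2] DMA t2→A (3c) ∥ CU B:t1 (3c) ⇒ 3c, clock 13
[3] DMA t3→B (8c) ∥ CU A:t2 (9c) ⇒ 9c, clock 22
[4] DMA t4→A (7c) ∥ CU B:t3 (7c) ⇒ 7c, clock 29
[5] DMA t5→B (5c) ∥ CU A:t4 (9c) ⇒ 9c, clock 38
[6] DMA t6→A (8c) ∥ CU B:t5 (5c) ⇒ 8c, clock 46
[7] DMA t7→B (5c) ∥ CU A:t6 (8c) ⇒ 8c, clock 54
[8] DMA t8→A (3c) ∥ CU B:t7 (2c) ⇒ 3c, clock 57
[9] DMA idle ∥ CU A:t8 (7c) ⇒ 7c, clock 64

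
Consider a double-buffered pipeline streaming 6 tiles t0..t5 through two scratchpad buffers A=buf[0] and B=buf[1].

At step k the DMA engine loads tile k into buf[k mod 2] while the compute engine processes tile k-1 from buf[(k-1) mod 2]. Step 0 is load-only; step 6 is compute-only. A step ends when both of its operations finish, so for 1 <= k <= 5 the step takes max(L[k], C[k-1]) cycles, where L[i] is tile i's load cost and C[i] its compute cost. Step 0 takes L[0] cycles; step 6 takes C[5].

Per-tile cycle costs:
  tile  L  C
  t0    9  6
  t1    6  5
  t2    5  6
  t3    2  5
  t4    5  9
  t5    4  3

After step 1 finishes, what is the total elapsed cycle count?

  0. 9=9c; end=9; A:t0 B:-
  1. max(6,6)=6c; end=15; A:t0 B:t1
  2. max(5,5)=5c; end=20; A:t2 B:t1
  3. max(2,6)=6c; end=26; A:t2 B:t3
  4. max(5,5)=5c; end=31; A:t4 B:t3
  5. max(4,9)=9c; end=40; A:t4 B:t5
  6. 3=3c; end=43; A:t4 B:t5

end_cycle[1] = 15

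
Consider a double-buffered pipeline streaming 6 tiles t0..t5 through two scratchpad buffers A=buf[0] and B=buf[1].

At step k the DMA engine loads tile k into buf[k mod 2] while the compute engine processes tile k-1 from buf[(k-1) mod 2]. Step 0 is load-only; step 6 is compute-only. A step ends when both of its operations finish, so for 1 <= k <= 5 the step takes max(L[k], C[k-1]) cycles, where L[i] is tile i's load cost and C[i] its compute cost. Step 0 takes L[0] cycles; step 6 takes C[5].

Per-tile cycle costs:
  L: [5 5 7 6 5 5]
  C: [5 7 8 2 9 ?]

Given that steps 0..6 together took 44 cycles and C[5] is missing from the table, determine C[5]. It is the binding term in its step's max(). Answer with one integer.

step 0 | dur = L[0]=5 = 5
step 1 | dur = max(L[1]=5, C[0]=5) = 5
step 2 | dur = max(L[2]=7, C[1]=7) = 7
step 3 | dur = max(L[3]=6, C[2]=8) = 8
step 4 | dur = max(L[4]=5, C[3]=2) = 5
step 5 | dur = max(L[5]=5, C[4]=9) = 9
step 6 | dur = C[5]=? = C[5]  (unknown; binding)
sum of known step durations = 39
dur[6] = total - known = 44 - 39 = 5
C[5] is the binding max in step 6, so C[5] = dur[6] = 5

C[5] = 5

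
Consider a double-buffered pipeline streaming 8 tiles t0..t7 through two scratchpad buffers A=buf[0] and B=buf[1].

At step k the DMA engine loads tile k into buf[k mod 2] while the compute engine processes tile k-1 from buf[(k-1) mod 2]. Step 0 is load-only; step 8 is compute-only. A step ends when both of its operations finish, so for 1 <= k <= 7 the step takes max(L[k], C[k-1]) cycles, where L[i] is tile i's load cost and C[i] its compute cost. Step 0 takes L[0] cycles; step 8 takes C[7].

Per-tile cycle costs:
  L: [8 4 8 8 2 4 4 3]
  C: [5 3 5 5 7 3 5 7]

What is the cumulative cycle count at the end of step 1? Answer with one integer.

end_cycle[1] = 13

  0. 8=8c; end=8; A:t0 B:-
  1. max(4,5)=5c; end=13; A:t0 B:t1
  2. max(8,3)=8c; end=21; A:t2 B:t1
  3. max(8,5)=8c; end=29; A:t2 B:t3
  4. max(2,5)=5c; end=34; A:t4 B:t3
  5. max(4,7)=7c; end=41; A:t4 B:t5
  6. max(4,3)=4c; end=45; A:t6 B:t5
  7. max(3,5)=5c; end=50; A:t6 B:t7
  8. 7=7c; end=57; A:t6 B:t7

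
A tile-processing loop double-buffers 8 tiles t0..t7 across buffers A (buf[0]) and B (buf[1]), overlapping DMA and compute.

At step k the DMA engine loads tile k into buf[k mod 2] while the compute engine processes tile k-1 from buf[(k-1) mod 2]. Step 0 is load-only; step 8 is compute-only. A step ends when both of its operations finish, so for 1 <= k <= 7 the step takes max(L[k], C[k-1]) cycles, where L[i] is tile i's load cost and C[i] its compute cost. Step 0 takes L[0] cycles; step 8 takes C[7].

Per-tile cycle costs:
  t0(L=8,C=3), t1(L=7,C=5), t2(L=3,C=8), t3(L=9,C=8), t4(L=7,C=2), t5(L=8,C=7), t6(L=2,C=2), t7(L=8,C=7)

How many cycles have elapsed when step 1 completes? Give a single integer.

end_cycle[1] = 15

k=0 load=t0/8c comp=- wait=8 total=8
k=1 load=t1/7c comp=t0/3c wait=7 total=15
k=2 load=t2/3c comp=t1/5c wait=5 total=20
k=3 load=t3/9c comp=t2/8c wait=9 total=29
k=4 load=t4/7c comp=t3/8c wait=8 total=37
k=5 load=t5/8c comp=t4/2c wait=8 total=45
k=6 load=t6/2c comp=t5/7c wait=7 total=52
k=7 load=t7/8c comp=t6/2c wait=8 total=60
k=8 load=- comp=t7/7c wait=7 total=67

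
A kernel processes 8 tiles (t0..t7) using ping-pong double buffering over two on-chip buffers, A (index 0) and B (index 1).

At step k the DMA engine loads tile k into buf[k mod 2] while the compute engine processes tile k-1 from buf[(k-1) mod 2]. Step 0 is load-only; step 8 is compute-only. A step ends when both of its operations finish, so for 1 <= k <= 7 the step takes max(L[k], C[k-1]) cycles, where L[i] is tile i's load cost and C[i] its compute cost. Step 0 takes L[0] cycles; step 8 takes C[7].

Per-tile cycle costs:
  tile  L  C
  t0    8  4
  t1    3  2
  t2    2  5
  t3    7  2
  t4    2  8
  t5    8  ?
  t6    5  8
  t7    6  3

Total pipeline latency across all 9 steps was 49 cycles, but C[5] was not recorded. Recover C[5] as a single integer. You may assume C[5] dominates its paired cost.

step 0 → dur = L[0]=8 = 8
step 1 → dur = max(L[1]=3, C[0]=4) = 4
step 2 → dur = max(L[2]=2, C[1]=2) = 2
step 3 → dur = max(L[3]=7, C[2]=5) = 7
step 4 → dur = max(L[4]=2, C[3]=2) = 2
step 5 → dur = max(L[5]=8, C[4]=8) = 8
step 6 → dur = max(L[6]=5, C[5]=?) = C[5]  (unknown; binding)
step 7 → dur = max(L[7]=6, C[6]=8) = 8
step 8 → dur = C[7]=3 = 3
sum of known step durations = 42
dur[6] = total - known = 49 - 42 = 7
C[5] is the binding max in step 6, so C[5] = dur[6] = 7

C[5] = 7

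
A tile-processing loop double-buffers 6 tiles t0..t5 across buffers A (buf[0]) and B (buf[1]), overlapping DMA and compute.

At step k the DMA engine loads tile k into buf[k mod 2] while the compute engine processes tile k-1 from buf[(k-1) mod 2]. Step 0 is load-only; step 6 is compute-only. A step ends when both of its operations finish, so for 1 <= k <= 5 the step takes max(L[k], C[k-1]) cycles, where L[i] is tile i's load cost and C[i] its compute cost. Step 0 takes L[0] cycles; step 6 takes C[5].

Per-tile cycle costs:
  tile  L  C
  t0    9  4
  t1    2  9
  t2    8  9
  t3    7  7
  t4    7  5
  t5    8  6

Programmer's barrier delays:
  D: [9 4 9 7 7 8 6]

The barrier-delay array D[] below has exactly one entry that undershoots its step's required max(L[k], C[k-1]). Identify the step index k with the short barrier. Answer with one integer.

hazard at step 3

step 0: need L[0]=9 = 9; D[0]=9 ok
step 1: need max(L[1]=2,C[0]=4) = 4; D[1]=4 ok
step 2: need max(L[2]=8,C[1]=9) = 9; D[2]=9 ok
step 3: need max(L[3]=7,C[2]=9) = 9; D[3]=7 SHORT
step 4: need max(L[4]=7,C[3]=7) = 7; D[4]=7 ok
step 5: need max(L[5]=8,C[4]=5) = 8; D[5]=8 ok
step 6: need C[5]=6 = 6; D[6]=6 ok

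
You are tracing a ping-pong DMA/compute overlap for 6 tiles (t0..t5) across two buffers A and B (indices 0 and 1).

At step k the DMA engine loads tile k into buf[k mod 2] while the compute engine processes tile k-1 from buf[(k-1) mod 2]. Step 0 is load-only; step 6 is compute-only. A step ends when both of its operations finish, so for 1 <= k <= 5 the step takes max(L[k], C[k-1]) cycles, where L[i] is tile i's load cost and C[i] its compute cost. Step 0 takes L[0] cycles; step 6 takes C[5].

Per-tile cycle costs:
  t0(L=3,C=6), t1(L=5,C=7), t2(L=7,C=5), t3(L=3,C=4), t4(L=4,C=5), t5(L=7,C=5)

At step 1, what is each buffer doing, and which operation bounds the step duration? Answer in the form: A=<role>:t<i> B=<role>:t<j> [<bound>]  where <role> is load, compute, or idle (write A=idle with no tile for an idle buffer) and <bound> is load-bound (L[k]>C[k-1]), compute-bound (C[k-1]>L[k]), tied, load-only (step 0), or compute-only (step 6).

[0] DMA t0→A (3c) ∥ CU idle ⇒ 3c, clock 3
[1] DMA t1→B (5c) ∥ CU A:t0 (6c) ⇒ 6c, clock 9
[2] DMA t2→A (7c) ∥ CU B:t1 (7c) ⇒ 7c, clock 16
[3] DMA t3→B (3c) ∥ CU A:t2 (5c) ⇒ 5c, clock 21
[4] DMA t4→A (4c) ∥ CU B:t3 (4c) ⇒ 4c, clock 25
[5] DMA t5→B (7c) ∥ CU A:t4 (5c) ⇒ 7c, clock 32
[6] DMA idle ∥ CU B:t5 (5c) ⇒ 5c, clock 37

step 1: A=compute:t0 B=load:t1 [compute-bound]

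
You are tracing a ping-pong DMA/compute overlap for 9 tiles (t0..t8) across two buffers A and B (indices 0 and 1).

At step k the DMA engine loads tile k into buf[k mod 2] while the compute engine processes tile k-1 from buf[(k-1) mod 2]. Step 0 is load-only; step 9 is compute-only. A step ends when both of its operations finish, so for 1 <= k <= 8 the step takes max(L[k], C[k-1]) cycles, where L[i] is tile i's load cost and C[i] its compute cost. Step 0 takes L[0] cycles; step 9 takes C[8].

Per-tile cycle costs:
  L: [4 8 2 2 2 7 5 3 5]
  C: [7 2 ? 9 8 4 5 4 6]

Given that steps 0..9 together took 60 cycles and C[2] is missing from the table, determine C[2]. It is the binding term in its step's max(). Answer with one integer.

C[2] = 8

step 0 → dur = L[0]=4 = 4
step 1 → dur = max(L[1]=8, C[0]=7) = 8
step 2 → dur = max(L[2]=2, C[1]=2) = 2
step 3 → dur = max(L[3]=2, C[2]=?) = C[2]  (unknown; binding)
step 4 → dur = max(L[4]=2, C[3]=9) = 9
step 5 → dur = max(L[5]=7, C[4]=8) = 8
step 6 → dur = max(L[6]=5, C[5]=4) = 5
step 7 → dur = max(L[7]=3, C[6]=5) = 5
step 8 → dur = max(L[8]=5, C[7]=4) = 5
step 9 → dur = C[8]=6 = 6
sum of known step durations = 52
dur[3] = total - known = 60 - 52 = 8
C[2] is the binding max in step 3, so C[2] = dur[3] = 8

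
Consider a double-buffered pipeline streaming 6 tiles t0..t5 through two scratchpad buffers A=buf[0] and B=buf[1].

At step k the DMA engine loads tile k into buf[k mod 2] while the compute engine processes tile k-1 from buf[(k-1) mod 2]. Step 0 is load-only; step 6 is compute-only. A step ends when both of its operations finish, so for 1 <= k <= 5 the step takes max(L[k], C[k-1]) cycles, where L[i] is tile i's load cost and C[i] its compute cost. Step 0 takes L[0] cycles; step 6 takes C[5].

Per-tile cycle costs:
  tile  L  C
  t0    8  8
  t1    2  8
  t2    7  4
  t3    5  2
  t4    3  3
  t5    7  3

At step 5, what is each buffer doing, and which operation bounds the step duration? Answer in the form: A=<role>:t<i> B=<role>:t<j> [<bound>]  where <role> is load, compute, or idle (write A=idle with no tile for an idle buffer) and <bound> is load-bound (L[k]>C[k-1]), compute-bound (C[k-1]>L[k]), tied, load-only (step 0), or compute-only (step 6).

step 5: A=compute:t4 B=load:t5 [load-bound]

[0] DMA t0→A (8c) ∥ CU idle ⇒ 8c, clock 8
[1] DMA t1→B (2c) ∥ CU A:t0 (8c) ⇒ 8c, clock 16
[2] DMA t2→A (7c) ∥ CU B:t1 (8c) ⇒ 8c, clock 24
[3] DMA t3→B (5c) ∥ CU A:t2 (4c) ⇒ 5c, clock 29
[4] DMA t4→A (3c) ∥ CU B:t3 (2c) ⇒ 3c, clock 32
[5] DMA t5→B (7c) ∥ CU A:t4 (3c) ⇒ 7c, clock 39
[6] DMA idle ∥ CU B:t5 (3c) ⇒ 3c, clock 42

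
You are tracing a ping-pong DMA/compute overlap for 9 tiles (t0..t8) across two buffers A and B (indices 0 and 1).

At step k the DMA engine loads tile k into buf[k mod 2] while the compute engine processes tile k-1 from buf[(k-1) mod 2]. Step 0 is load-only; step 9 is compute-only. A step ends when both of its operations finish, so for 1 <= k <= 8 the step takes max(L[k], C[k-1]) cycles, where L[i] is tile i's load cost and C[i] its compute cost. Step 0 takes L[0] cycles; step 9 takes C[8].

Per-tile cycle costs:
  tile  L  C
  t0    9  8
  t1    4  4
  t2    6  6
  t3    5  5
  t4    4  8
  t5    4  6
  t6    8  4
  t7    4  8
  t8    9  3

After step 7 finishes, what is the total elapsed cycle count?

  0. 9=9c; end=9; A:t0 B:-
  1. max(4,8)=8c; end=17; A:t0 B:t1
  2. max(6,4)=6c; end=23; A:t2 B:t1
  3. max(5,6)=6c; end=29; A:t2 B:t3
  4. max(4,5)=5c; end=34; A:t4 B:t3
  5. max(4,8)=8c; end=42; A:t4 B:t5
  6. max(8,6)=8c; end=50; A:t6 B:t5
  7. max(4,4)=4c; end=54; A:t6 B:t7
  8. max(9,8)=9c; end=63; A:t8 B:t7
  9. 3=3c; end=66; A:t8 B:t7

end_cycle[7] = 54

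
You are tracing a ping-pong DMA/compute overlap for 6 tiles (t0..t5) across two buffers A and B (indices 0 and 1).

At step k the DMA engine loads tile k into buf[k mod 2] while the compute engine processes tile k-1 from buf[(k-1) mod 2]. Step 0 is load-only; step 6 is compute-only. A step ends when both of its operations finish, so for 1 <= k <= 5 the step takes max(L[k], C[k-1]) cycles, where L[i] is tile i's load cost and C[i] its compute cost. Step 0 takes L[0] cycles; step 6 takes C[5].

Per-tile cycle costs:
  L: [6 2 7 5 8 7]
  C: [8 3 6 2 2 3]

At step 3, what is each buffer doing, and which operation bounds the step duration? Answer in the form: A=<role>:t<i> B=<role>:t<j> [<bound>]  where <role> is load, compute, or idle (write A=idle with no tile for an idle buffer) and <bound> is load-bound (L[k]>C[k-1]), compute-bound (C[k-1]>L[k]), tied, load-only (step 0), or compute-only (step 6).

step 3: A=compute:t2 B=load:t3 [compute-bound]

  0. 6=6c; end=6; A:t0 B:-
  1. max(2,8)=8c; end=14; A:t0 B:t1
  2. max(7,3)=7c; end=21; A:t2 B:t1
  3. max(5,6)=6c; end=27; A:t2 B:t3
  4. max(8,2)=8c; end=35; A:t4 B:t3
  5. max(7,2)=7c; end=42; A:t4 B:t5
  6. 3=3c; end=45; A:t4 B:t5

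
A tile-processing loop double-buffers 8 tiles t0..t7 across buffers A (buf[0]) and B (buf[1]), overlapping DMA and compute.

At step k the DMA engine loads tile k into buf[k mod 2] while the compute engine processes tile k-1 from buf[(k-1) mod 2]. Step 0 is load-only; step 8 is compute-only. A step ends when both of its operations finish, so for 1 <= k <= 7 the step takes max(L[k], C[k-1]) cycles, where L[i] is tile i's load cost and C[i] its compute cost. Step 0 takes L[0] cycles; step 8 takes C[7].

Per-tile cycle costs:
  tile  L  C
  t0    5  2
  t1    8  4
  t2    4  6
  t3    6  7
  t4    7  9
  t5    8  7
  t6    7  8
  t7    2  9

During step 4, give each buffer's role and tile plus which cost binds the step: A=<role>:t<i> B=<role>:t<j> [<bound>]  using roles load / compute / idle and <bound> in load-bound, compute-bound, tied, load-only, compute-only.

step 4: A=load:t4 B=compute:t3 [tied]

k=0 load=t0/5c comp=- wait=5 total=5
k=1 load=t1/8c comp=t0/2c wait=8 total=13
k=2 load=t2/4c comp=t1/4c wait=4 total=17
k=3 load=t3/6c comp=t2/6c wait=6 total=23
k=4 load=t4/7c comp=t3/7c wait=7 total=30
k=5 load=t5/8c comp=t4/9c wait=9 total=39
k=6 load=t6/7c comp=t5/7c wait=7 total=46
k=7 load=t7/2c comp=t6/8c wait=8 total=54
k=8 load=- comp=t7/9c wait=9 total=63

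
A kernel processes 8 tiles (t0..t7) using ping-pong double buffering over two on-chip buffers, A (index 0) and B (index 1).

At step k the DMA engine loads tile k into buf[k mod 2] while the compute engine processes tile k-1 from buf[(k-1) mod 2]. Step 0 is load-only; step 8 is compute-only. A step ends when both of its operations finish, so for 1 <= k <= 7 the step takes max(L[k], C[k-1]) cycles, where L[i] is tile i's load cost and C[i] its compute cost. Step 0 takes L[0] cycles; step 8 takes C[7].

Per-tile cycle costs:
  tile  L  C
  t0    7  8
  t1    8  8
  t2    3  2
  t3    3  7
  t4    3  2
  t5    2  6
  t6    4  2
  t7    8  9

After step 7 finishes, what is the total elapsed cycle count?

end_cycle[7] = 49

step 0: L[0]=7 → dur=7, Σ=7 | A=load:t0 B=idle [load-only]
step 1: L[1]=8 C[0]=8 → dur=8, Σ=15 | A=compute:t0 B=load:t1 [tied]
step 2: L[2]=3 C[1]=8 → dur=8, Σ=23 | A=load:t2 B=compute:t1 [compute-bound]
step 3: L[3]=3 C[2]=2 → dur=3, Σ=26 | A=compute:t2 B=load:t3 [load-bound]
step 4: L[4]=3 C[3]=7 → dur=7, Σ=33 | A=load:t4 B=compute:t3 [compute-bound]
step 5: L[5]=2 C[4]=2 → dur=2, Σ=35 | A=compute:t4 B=load:t5 [tied]
step 6: L[6]=4 C[5]=6 → dur=6, Σ=41 | A=load:t6 B=compute:t5 [compute-bound]
step 7: L[7]=8 C[6]=2 → dur=8, Σ=49 | A=compute:t6 B=load:t7 [load-bound]
step 8: C[7]=9 → dur=9, Σ=58 | A=idle B=compute:t7 [compute-only]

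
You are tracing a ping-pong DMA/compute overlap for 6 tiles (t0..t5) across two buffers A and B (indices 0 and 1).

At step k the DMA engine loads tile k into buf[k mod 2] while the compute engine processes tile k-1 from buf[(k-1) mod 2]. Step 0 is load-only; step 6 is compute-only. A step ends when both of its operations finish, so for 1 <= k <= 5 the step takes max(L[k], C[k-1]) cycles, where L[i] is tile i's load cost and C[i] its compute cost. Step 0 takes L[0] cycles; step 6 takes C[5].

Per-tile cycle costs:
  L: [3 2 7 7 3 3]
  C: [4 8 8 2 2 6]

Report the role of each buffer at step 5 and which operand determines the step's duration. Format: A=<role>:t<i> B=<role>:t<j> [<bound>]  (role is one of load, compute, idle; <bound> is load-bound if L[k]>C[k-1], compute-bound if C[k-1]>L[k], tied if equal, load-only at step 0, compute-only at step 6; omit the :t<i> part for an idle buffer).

step 5: A=compute:t4 B=load:t5 [load-bound]

[0] DMA t0→A (3c) ∥ CU idle ⇒ 3c, clock 3
[1] DMA t1→B (2c) ∥ CU A:t0 (4c) ⇒ 4c, clock 7
[2] DMA t2→A (7c) ∥ CU B:t1 (8c) ⇒ 8c, clock 15
[3] DMA t3→B (7c) ∥ CU A:t2 (8c) ⇒ 8c, clock 23
[4] DMA t4→A (3c) ∥ CU B:t3 (2c) ⇒ 3c, clock 26
[5] DMA t5→B (3c) ∥ CU A:t4 (2c) ⇒ 3c, clock 29
[6] DMA idle ∥ CU B:t5 (6c) ⇒ 6c, clock 35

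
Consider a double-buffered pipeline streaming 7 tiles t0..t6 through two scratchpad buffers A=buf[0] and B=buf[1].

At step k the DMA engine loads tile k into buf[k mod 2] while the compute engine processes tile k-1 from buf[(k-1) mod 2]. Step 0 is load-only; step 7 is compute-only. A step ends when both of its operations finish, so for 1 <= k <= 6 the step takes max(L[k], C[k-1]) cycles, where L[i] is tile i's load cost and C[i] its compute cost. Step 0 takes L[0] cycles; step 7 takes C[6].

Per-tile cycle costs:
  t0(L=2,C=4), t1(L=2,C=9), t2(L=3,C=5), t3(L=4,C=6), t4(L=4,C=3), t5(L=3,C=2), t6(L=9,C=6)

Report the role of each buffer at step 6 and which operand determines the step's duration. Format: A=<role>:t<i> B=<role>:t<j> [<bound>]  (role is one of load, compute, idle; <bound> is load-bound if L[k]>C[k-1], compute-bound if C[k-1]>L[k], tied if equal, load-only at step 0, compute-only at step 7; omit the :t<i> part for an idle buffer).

step 0: L[0]=2 → dur=2, Σ=2 | A=load:t0 B=idle [load-only]
step 1: L[1]=2 C[0]=4 → dur=4, Σ=6 | A=compute:t0 B=load:t1 [compute-bound]
step 2: L[2]=3 C[1]=9 → dur=9, Σ=15 | A=load:t2 B=compute:t1 [compute-bound]
step 3: L[3]=4 C[2]=5 → dur=5, Σ=20 | A=compute:t2 B=load:t3 [compute-bound]
step 4: L[4]=4 C[3]=6 → dur=6, Σ=26 | A=load:t4 B=compute:t3 [compute-bound]
step 5: L[5]=3 C[4]=3 → dur=3, Σ=29 | A=compute:t4 B=load:t5 [tied]
step 6: L[6]=9 C[5]=2 → dur=9, Σ=38 | A=load:t6 B=compute:t5 [load-bound]
step 7: C[6]=6 → dur=6, Σ=44 | A=compute:t6 B=idle [compute-only]

step 6: A=load:t6 B=compute:t5 [load-bound]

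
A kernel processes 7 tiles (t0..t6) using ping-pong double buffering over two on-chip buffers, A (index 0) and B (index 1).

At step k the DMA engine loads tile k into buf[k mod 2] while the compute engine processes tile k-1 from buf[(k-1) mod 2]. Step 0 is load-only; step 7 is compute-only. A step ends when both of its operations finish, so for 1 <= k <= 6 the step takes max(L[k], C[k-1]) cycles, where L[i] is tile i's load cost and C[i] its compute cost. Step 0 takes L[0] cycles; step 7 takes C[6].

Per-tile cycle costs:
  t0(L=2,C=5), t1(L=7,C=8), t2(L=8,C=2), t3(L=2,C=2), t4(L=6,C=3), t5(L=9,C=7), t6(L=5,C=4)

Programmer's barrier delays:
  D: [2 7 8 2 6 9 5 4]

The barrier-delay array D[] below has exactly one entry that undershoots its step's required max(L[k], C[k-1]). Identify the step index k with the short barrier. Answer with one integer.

step 0: need L[0]=2 = 2; D[0]=2 ok
step 1: need max(L[1]=7,C[0]=5) = 7; D[1]=7 ok
step 2: need max(L[2]=8,C[1]=8) = 8; D[2]=8 ok
step 3: need max(L[3]=2,C[2]=2) = 2; D[3]=2 ok
step 4: need max(L[4]=6,C[3]=2) = 6; D[4]=6 ok
step 5: need max(L[5]=9,C[4]=3) = 9; D[5]=9 ok
step 6: need max(L[6]=5,C[5]=7) = 7; D[6]=5 SHORT
step 7: need C[6]=4 = 4; D[7]=4 ok

hazard at step 6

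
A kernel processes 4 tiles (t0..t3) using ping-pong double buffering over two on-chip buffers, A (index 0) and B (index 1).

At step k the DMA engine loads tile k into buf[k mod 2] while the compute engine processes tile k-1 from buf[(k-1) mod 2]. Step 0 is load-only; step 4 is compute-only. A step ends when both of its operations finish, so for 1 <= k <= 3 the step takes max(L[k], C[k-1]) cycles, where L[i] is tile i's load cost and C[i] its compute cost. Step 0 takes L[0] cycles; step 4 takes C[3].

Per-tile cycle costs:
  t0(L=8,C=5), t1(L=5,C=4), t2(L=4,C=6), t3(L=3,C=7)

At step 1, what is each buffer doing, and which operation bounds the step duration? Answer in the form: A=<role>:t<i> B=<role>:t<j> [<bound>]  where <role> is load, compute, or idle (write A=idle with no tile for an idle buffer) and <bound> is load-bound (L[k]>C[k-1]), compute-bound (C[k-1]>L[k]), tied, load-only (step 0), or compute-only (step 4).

[0] DMA t0→A (8c) ∥ CU idle ⇒ 8c, clock 8
[1] DMA t1→B (5c) ∥ CU A:t0 (5c) ⇒ 5c, clock 13
[2] DMA t2→A (4c) ∥ CU B:t1 (4c) ⇒ 4c, clock 17
[3] DMA t3→B (3c) ∥ CU A:t2 (6c) ⇒ 6c, clock 23
[4] DMA idle ∥ CU B:t3 (7c) ⇒ 7c, clock 30

step 1: A=compute:t0 B=load:t1 [tied]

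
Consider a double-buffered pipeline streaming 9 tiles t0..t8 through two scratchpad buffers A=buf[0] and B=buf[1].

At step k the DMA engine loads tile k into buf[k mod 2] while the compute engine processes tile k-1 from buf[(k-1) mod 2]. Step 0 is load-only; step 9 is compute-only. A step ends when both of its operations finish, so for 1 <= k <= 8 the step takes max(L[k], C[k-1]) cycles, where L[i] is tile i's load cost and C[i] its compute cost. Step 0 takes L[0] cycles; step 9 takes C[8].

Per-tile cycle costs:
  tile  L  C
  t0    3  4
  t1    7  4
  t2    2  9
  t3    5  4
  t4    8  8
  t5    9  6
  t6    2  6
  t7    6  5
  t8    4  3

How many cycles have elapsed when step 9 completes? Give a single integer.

step 0: L[0]=3 → dur=3, Σ=3 | A=load:t0 B=idle [load-only]
step 1: L[1]=7 C[0]=4 → dur=7, Σ=10 | A=compute:t0 B=load:t1 [load-bound]
step 2: L[2]=2 C[1]=4 → dur=4, Σ=14 | A=load:t2 B=compute:t1 [compute-bound]
step 3: L[3]=5 C[2]=9 → dur=9, Σ=23 | A=compute:t2 B=load:t3 [compute-bound]
step 4: L[4]=8 C[3]=4 → dur=8, Σ=31 | A=load:t4 B=compute:t3 [load-bound]
step 5: L[5]=9 C[4]=8 → dur=9, Σ=40 | A=compute:t4 B=load:t5 [load-bound]
step 6: L[6]=2 C[5]=6 → dur=6, Σ=46 | A=load:t6 B=compute:t5 [compute-bound]
step 7: L[7]=6 C[6]=6 → dur=6, Σ=52 | A=compute:t6 B=load:t7 [tied]
step 8: L[8]=4 C[7]=5 → dur=5, Σ=57 | A=load:t8 B=compute:t7 [compute-bound]
step 9: C[8]=3 → dur=3, Σ=60 | A=compute:t8 B=idle [compute-only]

end_cycle[9] = 60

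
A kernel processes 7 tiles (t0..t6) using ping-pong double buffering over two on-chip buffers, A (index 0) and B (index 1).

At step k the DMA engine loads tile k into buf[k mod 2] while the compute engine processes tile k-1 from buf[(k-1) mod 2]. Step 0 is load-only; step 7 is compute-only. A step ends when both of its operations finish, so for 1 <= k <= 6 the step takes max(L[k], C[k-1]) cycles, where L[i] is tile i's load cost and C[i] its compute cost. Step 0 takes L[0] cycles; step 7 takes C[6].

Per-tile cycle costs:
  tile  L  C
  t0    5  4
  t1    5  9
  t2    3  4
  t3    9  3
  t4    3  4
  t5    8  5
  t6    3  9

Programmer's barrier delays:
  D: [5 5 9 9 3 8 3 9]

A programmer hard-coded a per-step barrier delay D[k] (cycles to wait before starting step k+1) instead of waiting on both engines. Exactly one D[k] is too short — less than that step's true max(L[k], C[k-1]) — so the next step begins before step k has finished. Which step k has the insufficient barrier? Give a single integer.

step 0: need L[0]=5 = 5; D[0]=5 ok
step 1: need max(L[1]=5,C[0]=4) = 5; D[1]=5 ok
step 2: need max(L[2]=3,C[1]=9) = 9; D[2]=9 ok
step 3: need max(L[3]=9,C[2]=4) = 9; D[3]=9 ok
step 4: need max(L[4]=3,C[3]=3) = 3; D[4]=3 ok
step 5: need max(L[5]=8,C[4]=4) = 8; D[5]=8 ok
step 6: need max(L[6]=3,C[5]=5) = 5; D[6]=3 SHORT
step 7: need C[6]=9 = 9; D[7]=9 ok

hazard at step 6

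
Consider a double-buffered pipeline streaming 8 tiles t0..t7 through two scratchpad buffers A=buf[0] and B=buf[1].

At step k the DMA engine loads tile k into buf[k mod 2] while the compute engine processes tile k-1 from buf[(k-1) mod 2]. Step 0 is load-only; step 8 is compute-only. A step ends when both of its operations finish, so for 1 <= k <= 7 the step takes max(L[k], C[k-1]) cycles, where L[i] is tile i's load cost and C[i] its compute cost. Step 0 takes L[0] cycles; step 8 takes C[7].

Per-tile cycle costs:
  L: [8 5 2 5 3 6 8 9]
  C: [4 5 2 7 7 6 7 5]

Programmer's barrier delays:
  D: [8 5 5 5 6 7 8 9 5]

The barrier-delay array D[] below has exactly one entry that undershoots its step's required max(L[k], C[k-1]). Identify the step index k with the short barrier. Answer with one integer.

step 0: need L[0]=8 = 8; D[0]=8 ok
step 1: need max(L[1]=5,C[0]=4) = 5; D[1]=5 ok
step 2: need max(L[2]=2,C[1]=5) = 5; D[2]=5 ok
step 3: need max(L[3]=5,C[2]=2) = 5; D[3]=5 ok
step 4: need max(L[4]=3,C[3]=7) = 7; D[4]=6 SHORT
step 5: need max(L[5]=6,C[4]=7) = 7; D[5]=7 ok
step 6: need max(L[6]=8,C[5]=6) = 8; D[6]=8 ok
step 7: need max(L[7]=9,C[6]=7) = 9; D[7]=9 ok
step 8: need C[7]=5 = 5; D[8]=5 ok

hazard at step 4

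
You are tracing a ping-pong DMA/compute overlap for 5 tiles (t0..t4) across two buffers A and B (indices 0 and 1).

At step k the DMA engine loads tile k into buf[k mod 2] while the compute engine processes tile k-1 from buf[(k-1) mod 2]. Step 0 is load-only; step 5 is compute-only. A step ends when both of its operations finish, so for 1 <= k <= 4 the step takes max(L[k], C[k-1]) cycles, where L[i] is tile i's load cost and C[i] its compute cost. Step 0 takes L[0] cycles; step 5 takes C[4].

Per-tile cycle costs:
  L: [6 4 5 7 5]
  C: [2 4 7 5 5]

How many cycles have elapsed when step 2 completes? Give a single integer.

step 0: L[0]=6 → dur=6, Σ=6 | A=load:t0 B=idle [load-only]
step 1: L[1]=4 C[0]=2 → dur=4, Σ=10 | A=compute:t0 B=load:t1 [load-bound]
step 2: L[2]=5 C[1]=4 → dur=5, Σ=15 | A=load:t2 B=compute:t1 [load-bound]
step 3: L[3]=7 C[2]=7 → dur=7, Σ=22 | A=compute:t2 B=load:t3 [tied]
step 4: L[4]=5 C[3]=5 → dur=5, Σ=27 | A=load:t4 B=compute:t3 [tied]
step 5: C[4]=5 → dur=5, Σ=32 | A=compute:t4 B=idle [compute-only]

end_cycle[2] = 15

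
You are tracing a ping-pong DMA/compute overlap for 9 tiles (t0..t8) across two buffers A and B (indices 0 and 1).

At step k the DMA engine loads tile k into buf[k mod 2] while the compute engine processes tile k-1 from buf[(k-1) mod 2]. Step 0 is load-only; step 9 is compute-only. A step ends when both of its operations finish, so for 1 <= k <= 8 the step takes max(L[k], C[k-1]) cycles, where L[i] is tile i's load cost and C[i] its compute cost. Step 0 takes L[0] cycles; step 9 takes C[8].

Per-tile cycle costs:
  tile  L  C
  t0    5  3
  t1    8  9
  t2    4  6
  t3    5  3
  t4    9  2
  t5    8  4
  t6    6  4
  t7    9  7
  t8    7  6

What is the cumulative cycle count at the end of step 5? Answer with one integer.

end_cycle[5] = 45

[0] DMA t0→A (5c) ∥ CU idle ⇒ 5c, clock 5
[1] DMA t1→B (8c) ∥ CU A:t0 (3c) ⇒ 8c, clock 13
[2] DMA t2→A (4c) ∥ CU B:t1 (9c) ⇒ 9c, clock 22
[3] DMA t3→B (5c) ∥ CU A:t2 (6c) ⇒ 6c, clock 28
[4] DMA t4→A (9c) ∥ CU B:t3 (3c) ⇒ 9c, clock 37
[5] DMA t5→B (8c) ∥ CU A:t4 (2c) ⇒ 8c, clock 45
[6] DMA t6→A (6c) ∥ CU B:t5 (4c) ⇒ 6c, clock 51
[7] DMA t7→B (9c) ∥ CU A:t6 (4c) ⇒ 9c, clock 60
[8] DMA t8→A (7c) ∥ CU B:t7 (7c) ⇒ 7c, clock 67
[9] DMA idle ∥ CU A:t8 (6c) ⇒ 6c, clock 73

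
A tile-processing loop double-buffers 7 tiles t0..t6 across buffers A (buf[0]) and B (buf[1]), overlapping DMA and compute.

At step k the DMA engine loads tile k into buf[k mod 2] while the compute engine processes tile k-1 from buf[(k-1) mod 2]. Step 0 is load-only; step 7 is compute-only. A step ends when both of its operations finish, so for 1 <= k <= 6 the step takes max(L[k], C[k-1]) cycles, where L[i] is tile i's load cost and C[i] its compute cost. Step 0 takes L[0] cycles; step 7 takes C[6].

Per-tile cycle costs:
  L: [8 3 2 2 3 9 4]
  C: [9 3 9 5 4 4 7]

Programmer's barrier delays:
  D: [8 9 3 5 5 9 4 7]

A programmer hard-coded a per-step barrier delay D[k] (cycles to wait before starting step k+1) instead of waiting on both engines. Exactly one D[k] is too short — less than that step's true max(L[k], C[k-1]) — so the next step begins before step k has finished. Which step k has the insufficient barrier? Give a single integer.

[0] required=L[0]=8=8 vs D=8 ok
[1] required=max(L[1]=3,C[0]=9)=9 vs D=9 ok
[2] required=max(L[2]=2,C[1]=3)=3 vs D=3 ok
[3] required=max(L[3]=2,C[2]=9)=9 vs D=5 SHORT
[4] required=max(L[4]=3,C[3]=5)=5 vs D=5 ok
[5] required=max(L[5]=9,C[4]=4)=9 vs D=9 ok
[6] required=max(L[6]=4,C[5]=4)=4 vs D=4 ok
[7] required=C[6]=7=7 vs D=7 ok

hazard at step 3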